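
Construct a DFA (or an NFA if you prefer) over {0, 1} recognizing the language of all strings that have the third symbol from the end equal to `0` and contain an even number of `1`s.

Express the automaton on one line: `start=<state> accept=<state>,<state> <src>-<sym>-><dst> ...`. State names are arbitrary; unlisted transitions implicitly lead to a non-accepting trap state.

Build one automaton per condition and run them in lockstep. The first has 15 states tracking the last 3 symbols read; the second has 2 states tracking the count of `1`s modulo 2. A product state is a pair (one from each), accepting exactly when both do.
23 states suffice.
          0    1  
>  s0     s1   s2 
   s1     s3   s4 
   s2     s5   s6 
   s3     s7   s8 
   s4     s9  s10 
   s5    s11  s12 
   s6    s13  s14 
 * s7     s7   s8 
   s8     s9  s10 
   s9    s11  s12 
 * s10   s13  s14 
   s11   s15  s16 
   s12   s17  s18 
   s13   s19  s20 
   s14   s21  s22 
   s15   s15  s16 
 * s16   s17  s18 
 * s17   s19  s20 
   s18   s21  s22 
   s19    s7   s8 
   s20    s9  s10 
   s21   s11  s12 
   s22   s13  s14 
(> = start, * = accepting)

start=s0 accept=s7,s10,s16,s17 s0-0->s1 s0-1->s2 s1-0->s3 s1-1->s4 s2-0->s5 s2-1->s6 s3-0->s7 s3-1->s8 s4-0->s9 s4-1->s10 s5-0->s11 s5-1->s12 s6-0->s13 s6-1->s14 s7-0->s7 s7-1->s8 s8-0->s9 s8-1->s10 s9-0->s11 s9-1->s12 s10-0->s13 s10-1->s14 s11-0->s15 s11-1->s16 s12-0->s17 s12-1->s18 s13-0->s19 s13-1->s20 s14-0->s21 s14-1->s22 s15-0->s15 s15-1->s16 s16-0->s17 s16-1->s18 s17-0->s19 s17-1->s20 s18-0->s21 s18-1->s22 s19-0->s7 s19-1->s8 s20-0->s9 s20-1->s10 s21-0->s11 s21-1->s12 s22-0->s13 s22-1->s14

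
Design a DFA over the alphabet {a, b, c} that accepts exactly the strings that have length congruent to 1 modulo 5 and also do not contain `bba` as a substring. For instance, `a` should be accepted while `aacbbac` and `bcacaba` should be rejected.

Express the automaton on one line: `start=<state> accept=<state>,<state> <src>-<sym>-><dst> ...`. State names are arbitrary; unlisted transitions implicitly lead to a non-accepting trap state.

start=q0 accept=q1,q2,q17 q0-a->q1 q0-b->q2 q0-c->q1 q1-a->q3 q1-b->q4 q1-c->q3 q2-a->q3 q2-b->q5 q2-c->q3 q3-a->q6 q3-b->q7 q3-c->q6 q4-a->q6 q4-b->q8 q4-c->q6 q5-a->q9 q5-b->q8 q5-c->q6 q6-a->q10 q6-b->q11 q6-c->q10 q7-a->q10 q7-b->q12 q7-c->q10 q8-a->q13 q8-b->q12 q8-c->q10 q9-a->q13 q9-b->q13 q9-c->q13 q10-a->q0 q10-b->q14 q10-c->q0 q11-a->q0 q11-b->q15 q11-c->q0 q12-a->q16 q12-b->q15 q12-c->q0 q13-a->q16 q13-b->q16 q13-c->q16 q14-a->q1 q14-b->q17 q14-c->q1 q15-a->q18 q15-b->q17 q15-c->q1 q16-a->q18 q16-b->q18 q16-c->q18 q17-a->q19 q17-b->q5 q17-c->q3 q18-a->q19 q18-b->q19 q18-c->q19 q19-a->q9 q19-b->q9 q19-c->q9

Run two small machines in parallel and take their product. The first has 5 states tracking the input length modulo 5; the second has 4 states tracking partial matches of the forbidden pattern `bba`. A product state is a pair (one from each), accepting exactly when both do.
20 states suffice.
          a    b    c  
>  q0     q1   q2   q1 
 * q1     q3   q4   q3 
 * q2     q3   q5   q3 
   q3     q6   q7   q6 
   q4     q6   q8   q6 
   q5     q9   q8   q6 
   q6    q10  q11  q10 
   q7    q10  q12  q10 
   q8    q13  q12  q10 
   q9    q13  q13  q13 
   q10    q0  q14   q0 
   q11    q0  q15   q0 
   q12   q16  q15   q0 
   q13   q16  q16  q16 
   q14    q1  q17   q1 
   q15   q18  q17   q1 
   q16   q18  q18  q18 
 * q17   q19   q5   q3 
   q18   q19  q19  q19 
   q19    q9   q9   q9 
(> = start, * = accepting)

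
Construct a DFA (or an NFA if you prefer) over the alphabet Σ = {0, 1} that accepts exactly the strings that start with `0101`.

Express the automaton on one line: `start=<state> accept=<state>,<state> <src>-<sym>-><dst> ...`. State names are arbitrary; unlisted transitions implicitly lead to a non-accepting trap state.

Walk along `0101` while the input agrees: from q0 take `0` to q1, and so on. Any deviation drops to the rejecting sink q5. Once q4 is reached the prefix is confirmed and every continuation is accepted.
        0   1  
>  q0   q1  q5 
   q1   q5  q2 
   q2   q3  q5 
   q3   q5  q4 
 * q4   q4  q4 
   q5   q5  q5 
(> = start, * = accepting)

start=q0 accept=q4 q0-0->q1 q0-1->q5 q1-0->q5 q1-1->q2 q2-0->q3 q2-1->q5 q3-0->q5 q3-1->q4 q4-0->q4 q4-1->q4 q5-0->q5 q5-1->q5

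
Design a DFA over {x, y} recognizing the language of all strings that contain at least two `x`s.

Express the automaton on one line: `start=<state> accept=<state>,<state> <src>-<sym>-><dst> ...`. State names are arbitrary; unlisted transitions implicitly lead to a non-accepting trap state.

start=q0 accept=q2,q3 q0-x->q1 q0-y->q0 q1-x->q2 q1-y->q1 q2-x->q3 q2-y->q2 q3-x->q3 q3-y->q3

Count `x`s, saturating at 3: states q0 through q2 mean 0 through 2 `x`s seen; q3 means more than 2. Each `x` increments (capped at q3); other symbols loop. Accept from {q2, q3}.
With 4 states:
        x   y  
>  q0   q1  q0 
   q1   q2  q1 
 * q2   q3  q2 
 * q3   q3  q3 
(> = start, * = accepting)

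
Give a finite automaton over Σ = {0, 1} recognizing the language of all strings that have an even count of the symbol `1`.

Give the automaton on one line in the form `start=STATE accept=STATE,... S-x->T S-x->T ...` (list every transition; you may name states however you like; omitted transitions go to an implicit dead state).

start=A accept=A A-0->A A-1->B B-0->B B-1->A

The only thing that matters is how many `1`s have appeared, reduced mod 2. Use one state per residue: A for 0, …, B for 1. Reading `1` moves to the next residue; anything else stays put. A is accepting.
2 states suffice.
       0  1 
>* A   A  B 
   B   B  A 
(> = start, * = accepting)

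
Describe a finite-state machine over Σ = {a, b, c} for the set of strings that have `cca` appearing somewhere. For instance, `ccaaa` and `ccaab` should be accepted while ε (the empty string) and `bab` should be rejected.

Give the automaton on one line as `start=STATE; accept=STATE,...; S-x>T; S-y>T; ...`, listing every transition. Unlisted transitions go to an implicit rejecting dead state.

States s0..s2 record the length of the longest prefix of `cca` that matches the current input suffix. Reaching s3 means `cca` has been seen, and we stay there forever. Accept from s3.
4 states suffice.
        a   b   c  
>  s0   s0  s0  s1 
   s1   s0  s0  s2 
   s2   s3  s0  s2 
 * s3   s3  s3  s3 
(> = start, * = accepting)

start=s0; accept=s3; s0-a>s0; s0-b>s0; s0-c>s1; s1-a>s0; s1-b>s0; s1-c>s2; s2-a>s3; s2-b>s0; s2-c>s2; s3-a>s3; s3-b>s3; s3-c>s3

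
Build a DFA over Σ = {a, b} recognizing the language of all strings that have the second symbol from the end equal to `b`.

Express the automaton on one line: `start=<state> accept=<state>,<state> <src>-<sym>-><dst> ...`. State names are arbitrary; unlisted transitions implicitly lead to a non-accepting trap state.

Because acceptance depends on a position counted from the end, the machine has to buffer the most recent 2 symbols. Make each state the string of the last up-to-2 symbols read; on input `x` shift the window left and append `x`. Accept when the buffered window has length 2 and begins with `b`.
7 states suffice.
        a   b  
>  s0   s1  s2 
   s1   s3  s4 
   s2   s5  s6 
   s3   s3  s4 
   s4   s5  s6 
 * s5   s3  s4 
 * s6   s5  s6 
(> = start, * = accepting)

start=s0 accept=s5,s6 s0-a->s1 s0-b->s2 s1-a->s3 s1-b->s4 s2-a->s5 s2-b->s6 s3-a->s3 s3-b->s4 s4-a->s5 s4-b->s6 s5-a->s3 s5-b->s4 s6-a->s5 s6-b->s6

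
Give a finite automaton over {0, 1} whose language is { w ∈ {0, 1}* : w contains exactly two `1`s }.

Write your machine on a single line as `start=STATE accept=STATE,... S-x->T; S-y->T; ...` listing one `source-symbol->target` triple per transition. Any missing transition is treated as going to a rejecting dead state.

start=S0; accept=S2; S0-0->S0; S0-1->S1; S1-0->S1; S1-1->S2; S2-0->S2; S2-1->S3; S3-0->S3; S3-1->S3

Only the number of `1`s matters, and only up to 3. Make a chain S0 → S1 → S2 → S3 advanced by each `1` (with S3 absorbing); every other symbol self-loops. The accepting set is {S2}.
With 4 states:
        0   1  
>  S0   S0  S1 
   S1   S1  S2 
 * S2   S2  S3 
   S3   S3  S3 
(> = start, * = accepting)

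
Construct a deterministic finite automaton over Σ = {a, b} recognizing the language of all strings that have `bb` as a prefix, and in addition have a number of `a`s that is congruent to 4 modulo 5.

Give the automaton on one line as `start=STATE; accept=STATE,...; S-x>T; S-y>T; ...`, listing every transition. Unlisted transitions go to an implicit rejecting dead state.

start=S0; accept=S7; S0-a>S1; S0-b>S2; S1-a>S1; S1-b>S1; S2-a>S1; S2-b>S3; S3-a>S4; S3-b>S3; S4-a>S5; S4-b>S4; S5-a>S6; S5-b>S5; S6-a>S7; S6-b>S6; S7-a>S3; S7-b>S7

Run two small machines in parallel and take their product. One (4 states) tracks whether the input so far still matches the prefix `bb`; the other (5 states) tracks the count of `a`s modulo 5. Each combined state is a pair, one component from each; accept when both components accept. Equivalent product states are then merged.
With 8 states:
        a   b  
>  S0   S1  S2 
   S1   S1  S1 
   S2   S1  S3 
   S3   S4  S3 
   S4   S5  S4 
   S5   S6  S5 
   S6   S7  S6 
 * S7   S3  S7 
(> = start, * = accepting)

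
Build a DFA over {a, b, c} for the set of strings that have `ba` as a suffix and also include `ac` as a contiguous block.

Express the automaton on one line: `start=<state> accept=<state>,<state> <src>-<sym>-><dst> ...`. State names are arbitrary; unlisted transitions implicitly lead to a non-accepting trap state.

start=s0 accept=s4 s0-a->s1 s0-b->s0 s0-c->s0 s1-a->s1 s1-b->s0 s1-c->s2 s2-a->s2 s2-b->s3 s2-c->s2 s3-a->s4 s3-b->s3 s3-c->s2 s4-a->s2 s4-b->s3 s4-c->s2

Build one automaton per condition and run them in lockstep. The first has 3 states tracking how much of the suffix `ba` has currently been matched; the second has 3 states tracking whether and how much of `ac` has been seen. A product state is a pair (one from each), accepting exactly when both do. After merging equivalent states the machine shrinks.
5 states suffice.
        a   b   c  
>  s0   s1  s0  s0 
   s1   s1  s0  s2 
   s2   s2  s3  s2 
   s3   s4  s3  s2 
 * s4   s2  s3  s2 
(> = start, * = accepting)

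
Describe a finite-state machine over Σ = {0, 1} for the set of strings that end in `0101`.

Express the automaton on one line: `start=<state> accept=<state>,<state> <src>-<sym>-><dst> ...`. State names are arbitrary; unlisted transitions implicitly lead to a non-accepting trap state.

start=S0 accept=S4 S0-0->S1 S0-1->S0 S1-0->S1 S1-1->S2 S2-0->S3 S2-1->S0 S3-0->S1 S3-1->S4 S4-0->S3 S4-1->S0

Let each state record the length of the longest suffix of the input read so far that is also a prefix of `0101`. S1 means the last symbol is `0`; S2 means the last 2 symbols are `01`; S3 means the last 3 symbols are `010`; S4 means the last 4 symbols are `0101`. Accept only at S4, where the string currently ends in `0101`.
5 states suffice.
        0   1  
>  S0   S1  S0 
   S1   S1  S2 
   S2   S3  S0 
   S3   S1  S4 
 * S4   S3  S0 
(> = start, * = accepting)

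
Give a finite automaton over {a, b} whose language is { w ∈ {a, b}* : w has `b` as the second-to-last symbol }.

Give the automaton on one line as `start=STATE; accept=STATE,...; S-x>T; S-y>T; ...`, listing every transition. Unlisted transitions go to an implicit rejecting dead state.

A DFA must remember the last 2 symbols (since which symbol is second-to-last isn't known until the input ends). Use one state per possible window of the last ≤2 symbols; accept from those whose window starts with `b`.
        a   b  
>  s0   s1  s2 
   s1   s3  s4 
   s2   s5  s6 
   s3   s3  s4 
   s4   s5  s6 
 * s5   s3  s4 
 * s6   s5  s6 
(> = start, * = accepting)

start=s0; accept=s5,s6; s0-a>s1; s0-b>s2; s1-a>s3; s1-b>s4; s2-a>s5; s2-b>s6; s3-a>s3; s3-b>s4; s4-a>s5; s4-b>s6; s5-a>s3; s5-b>s4; s6-a>s5; s6-b>s6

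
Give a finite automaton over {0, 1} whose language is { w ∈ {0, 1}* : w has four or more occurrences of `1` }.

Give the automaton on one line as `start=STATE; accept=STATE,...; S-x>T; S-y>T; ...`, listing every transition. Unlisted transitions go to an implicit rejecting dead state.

start=A; accept=E,F; A-0>A; A-1>B; B-0>B; B-1>C; C-0>C; C-1>D; D-0>D; D-1>E; E-0>E; E-1>F; F-0>F; F-1>F

Count `1`s, saturating at 5: states A through E mean 0 through 4 `1`s seen; F means more than 4. Each `1` increments (capped at F); other symbols loop. Accept from {E, F}.
A 6-state machine:
       0  1 
>  A   A  B 
   B   B  C 
   C   C  D 
   D   D  E 
 * E   E  F 
 * F   F  F 
(> = start, * = accepting)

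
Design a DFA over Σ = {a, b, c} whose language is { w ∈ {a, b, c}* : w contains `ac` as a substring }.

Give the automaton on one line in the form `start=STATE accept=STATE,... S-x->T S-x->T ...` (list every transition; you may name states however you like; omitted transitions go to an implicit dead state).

start=S0 accept=S2 S0-a->S1 S0-b->S0 S0-c->S0 S1-a->S1 S1-b->S0 S1-c->S2 S2-a->S2 S2-b->S2 S2-c->S2

States S0..S1 record the length of the longest prefix of `ac` that matches the current input suffix. Reaching S2 means `ac` has been seen, and we stay there forever. Accept from S2.
        a   b   c  
>  S0   S1  S0  S0 
   S1   S1  S0  S2 
 * S2   S2  S2  S2 
(> = start, * = accepting)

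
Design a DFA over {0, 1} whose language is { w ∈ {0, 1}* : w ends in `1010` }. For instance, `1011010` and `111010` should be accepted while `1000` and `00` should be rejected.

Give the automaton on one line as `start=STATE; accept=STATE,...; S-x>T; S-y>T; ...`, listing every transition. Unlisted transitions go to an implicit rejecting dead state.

Remember how much of `1010` the current input suffix matches. State q0 means no match yet; q1 means the last symbol is `1`; q2 means the last 2 symbols are `10`; q3 means the last 3 symbols are `101`; q4 means the last 4 symbols are `1010`. Only q4 accepts. On a mismatch, fall back to the longest proper suffix that is still a prefix of `1010`.
5 states suffice.
        0   1  
>  q0   q0  q1 
   q1   q2  q1 
   q2   q0  q3 
   q3   q4  q1 
 * q4   q0  q3 
(> = start, * = accepting)

start=q0; accept=q4; q0-0>q0; q0-1>q1; q1-0>q2; q1-1>q1; q2-0>q0; q2-1>q3; q3-0>q4; q3-1>q1; q4-0>q0; q4-1>q3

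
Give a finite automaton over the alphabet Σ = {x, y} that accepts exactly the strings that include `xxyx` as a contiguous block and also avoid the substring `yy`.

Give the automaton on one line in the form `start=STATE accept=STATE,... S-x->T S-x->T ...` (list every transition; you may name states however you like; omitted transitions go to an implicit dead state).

start=A accept=G,H A-x->B A-y->C B-x->D B-y->C C-x->B C-y->E D-x->D D-y->F E-x->E E-y->E F-x->G F-y->E G-x->G G-y->H H-x->G H-y->E

Run two small machines in parallel and take their product. One (5 states) tracks whether and how much of `xxyx` has been seen; the other (3 states) tracks partial matches of the forbidden pattern `yy`. Each combined state is a pair, one component from each; accept when both components accept. Equivalent product states are then merged.
With 8 states:
       x  y 
>  A   B  C 
   B   D  C 
   C   B  E 
   D   D  F 
   E   E  E 
   F   G  E 
 * G   G  H 
 * H   G  E 
(> = start, * = accepting)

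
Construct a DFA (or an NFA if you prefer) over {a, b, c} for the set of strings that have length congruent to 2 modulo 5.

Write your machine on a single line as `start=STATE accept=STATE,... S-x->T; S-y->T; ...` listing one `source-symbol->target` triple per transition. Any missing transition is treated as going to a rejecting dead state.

Only the length mod 5 matters, so use a 5-cycle: from any state, every input symbol moves to the next state, wrapping S4 back to S0. Mark S2 accepting.
5 states suffice.
        a   b   c  
>  S0   S1  S1  S1 
   S1   S2  S2  S2 
 * S2   S3  S3  S3 
   S3   S4  S4  S4 
   S4   S0  S0  S0 
(> = start, * = accepting)

start=S0; accept=S2; S0-a->S1; S0-b->S1; S0-c->S1; S1-a->S2; S1-b->S2; S1-c->S2; S2-a->S3; S2-b->S3; S2-c->S3; S3-a->S4; S3-b->S4; S3-c->S4; S4-a->S0; S4-b->S0; S4-c->S0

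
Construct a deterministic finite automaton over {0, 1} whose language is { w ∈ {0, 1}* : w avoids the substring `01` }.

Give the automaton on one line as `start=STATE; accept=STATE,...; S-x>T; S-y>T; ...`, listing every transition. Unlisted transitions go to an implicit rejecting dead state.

This is the complement of 'contains `01`'. Use the same substring-matching states — q0 through q2 holding how much of `01` has just been matched — but flip the accepting set: everything except the trap q2 accepts.
3 states suffice.
        0   1  
>* q0   q1  q0 
 * q1   q1  q2 
   q2   q2  q2 
(> = start, * = accepting)

start=q0; accept=q0,q1; q0-0>q1; q0-1>q0; q1-0>q1; q1-1>q2; q2-0>q2; q2-1>q2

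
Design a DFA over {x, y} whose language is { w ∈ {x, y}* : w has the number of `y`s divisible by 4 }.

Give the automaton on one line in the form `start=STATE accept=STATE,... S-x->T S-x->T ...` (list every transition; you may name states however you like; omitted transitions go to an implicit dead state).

Keep the running count of `y`s modulo 4: each `y` advances along the cycle s0 → s1 → s2 → s3 → s0 while other symbols loop. Accept at s0.
4 states suffice.
        x   y  
>* s0   s0  s1 
   s1   s1  s2 
   s2   s2  s3 
   s3   s3  s0 
(> = start, * = accepting)

start=s0 accept=s0 s0-x->s0 s0-y->s1 s1-x->s1 s1-y->s2 s2-x->s2 s2-y->s3 s3-x->s3 s3-y->s0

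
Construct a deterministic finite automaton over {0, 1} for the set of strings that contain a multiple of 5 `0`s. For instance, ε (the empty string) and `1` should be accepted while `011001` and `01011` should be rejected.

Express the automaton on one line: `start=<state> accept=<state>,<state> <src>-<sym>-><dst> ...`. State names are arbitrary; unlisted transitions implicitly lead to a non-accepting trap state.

The only thing that matters is how many `0`s have appeared, reduced mod 5. Use one state per residue: A for 0, …, E for 4. Reading `0` moves to the next residue; anything else stays put. A is accepting.
With 5 states:
       0  1 
>* A   B  A 
   B   C  B 
   C   D  C 
   D   E  D 
   E   A  E 
(> = start, * = accepting)

start=A accept=A A-0->B A-1->A B-0->C B-1->B C-0->D C-1->C D-0->E D-1->D E-0->A E-1->E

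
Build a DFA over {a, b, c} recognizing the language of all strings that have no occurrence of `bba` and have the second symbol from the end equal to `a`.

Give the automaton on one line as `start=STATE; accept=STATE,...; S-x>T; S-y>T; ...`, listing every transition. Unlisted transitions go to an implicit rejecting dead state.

start=q0; accept=q3,q4,q5; q0-a>q1; q0-b>q2; q0-c>q0; q1-a>q3; q1-b>q4; q1-c>q5; q2-a>q1; q2-b>q6; q2-c>q0; q3-a>q3; q3-b>q4; q3-c>q5; q4-a>q1; q4-b>q6; q4-c>q0; q5-a>q1; q5-b>q2; q5-c>q0; q6-a>q7; q6-b>q6; q6-c>q0; q7-a>q7; q7-b>q7; q7-c>q7

Build one automaton per condition and run them in lockstep. The first has 4 states tracking partial matches of the forbidden pattern `bba`; the second has 13 states tracking the last 2 symbols read. A product state is a pair (one from each), accepting exactly when both do. Minimizing collapses redundant product states.
An 8-state machine:
        a   b   c  
>  q0   q1  q2  q0 
   q1   q3  q4  q5 
   q2   q1  q6  q0 
 * q3   q3  q4  q5 
 * q4   q1  q6  q0 
 * q5   q1  q2  q0 
   q6   q7  q6  q0 
   q7   q7  q7  q7 
(> = start, * = accepting)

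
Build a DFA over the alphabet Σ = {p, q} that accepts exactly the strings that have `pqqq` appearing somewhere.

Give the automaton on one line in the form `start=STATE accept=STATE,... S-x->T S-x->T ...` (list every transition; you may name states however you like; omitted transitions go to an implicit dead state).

start=s0 accept=s4 s0-p->s1 s0-q->s0 s1-p->s1 s1-q->s2 s2-p->s1 s2-q->s3 s3-p->s1 s3-q->s4 s4-p->s4 s4-q->s4

States s0..s3 record the length of the longest prefix of `pqqq` that matches the current input suffix. Reaching s4 means `pqqq` has been seen, and we stay there forever. Accept from s4.
5 states suffice.
        p   q  
>  s0   s1  s0 
   s1   s1  s2 
   s2   s1  s3 
   s3   s1  s4 
 * s4   s4  s4 
(> = start, * = accepting)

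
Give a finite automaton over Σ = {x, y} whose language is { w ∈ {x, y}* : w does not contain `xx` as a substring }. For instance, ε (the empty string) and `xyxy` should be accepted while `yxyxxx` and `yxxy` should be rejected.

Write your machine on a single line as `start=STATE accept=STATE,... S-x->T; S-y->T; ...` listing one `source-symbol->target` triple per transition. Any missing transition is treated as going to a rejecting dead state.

start=q0; accept=q0,q1; q0-x->q1; q0-y->q0; q1-x->q2; q1-y->q0; q2-x->q2; q2-y->q2

Track partial matches of the forbidden pattern `xx`. State q2 is a dead state reached once `xx` has occurred; every other state accepts. q0 means no part of `xx` is currently matched.
        x   y  
>* q0   q1  q0 
 * q1   q2  q0 
   q2   q2  q2 
(> = start, * = accepting)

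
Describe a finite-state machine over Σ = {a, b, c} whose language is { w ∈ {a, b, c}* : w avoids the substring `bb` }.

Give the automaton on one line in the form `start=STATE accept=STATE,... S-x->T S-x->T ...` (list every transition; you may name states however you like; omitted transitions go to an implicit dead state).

start=s0 accept=s0,s1 s0-a->s0 s0-b->s1 s0-c->s0 s1-a->s0 s1-b->s2 s1-c->s0 s2-a->s2 s2-b->s2 s2-c->s2

This is the complement of 'contains `bb`'. Use the same substring-matching states — s0 through s2 holding how much of `bb` has just been matched — but flip the accepting set: everything except the trap s2 accepts.
        a   b   c  
>* s0   s0  s1  s0 
 * s1   s0  s2  s0 
   s2   s2  s2  s2 
(> = start, * = accepting)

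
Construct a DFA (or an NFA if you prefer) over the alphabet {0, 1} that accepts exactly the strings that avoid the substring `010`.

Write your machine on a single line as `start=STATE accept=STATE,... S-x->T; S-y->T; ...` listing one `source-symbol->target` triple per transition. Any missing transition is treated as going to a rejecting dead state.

Track partial matches of the forbidden pattern `010`. State D is a dead state reached once `010` has occurred; every other state accepts. A means no part of `010` is currently matched.
A 4-state machine:
       0  1 
>* A   B  A 
 * B   B  C 
 * C   D  A 
   D   D  D 
(> = start, * = accepting)

start=A; accept=A,B,C; A-0->B; A-1->A; B-0->B; B-1->C; C-0->D; C-1->A; D-0->D; D-1->D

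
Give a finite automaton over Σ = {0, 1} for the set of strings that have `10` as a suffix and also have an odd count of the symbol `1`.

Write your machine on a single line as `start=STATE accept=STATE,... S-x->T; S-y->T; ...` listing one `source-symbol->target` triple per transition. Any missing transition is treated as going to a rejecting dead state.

start=s0; accept=s2; s0-0->s0; s0-1->s1; s1-0->s2; s1-1->s0; s2-0->s3; s2-1->s0; s3-0->s3; s3-1->s0

Handle the two conditions separately and then intersect. The first has 3 states tracking how much of the suffix `10` has currently been matched; the second has 2 states tracking the count of `1`s modulo 2. A product state is a pair (one from each), accepting exactly when both do. Minimizing collapses redundant product states.
A 4-state machine:
        0   1  
>  s0   s0  s1 
   s1   s2  s0 
 * s2   s3  s0 
   s3   s3  s0 
(> = start, * = accepting)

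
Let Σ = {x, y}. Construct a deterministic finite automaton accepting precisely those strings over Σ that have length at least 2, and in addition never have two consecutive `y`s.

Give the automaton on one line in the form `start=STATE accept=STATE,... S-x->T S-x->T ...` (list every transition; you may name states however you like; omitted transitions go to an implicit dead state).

Build one automaton per condition and run them in lockstep. The first has 4 states tracking the input length, saturating at 3; the second has 3 states tracking partial matches of the forbidden pattern `yy`. A product state is a pair (one from each), accepting exactly when both do.
9 states suffice.
       x  y 
>  A   B  C 
   B   D  E 
   C   D  F 
 * D   G  H 
 * E   G  I 
   F   I  I 
 * G   G  H 
 * H   G  I 
   I   I  I 
(> = start, * = accepting)

start=A accept=D,E,G,H A-x->B A-y->C B-x->D B-y->E C-x->D C-y->F D-x->G D-y->H E-x->G E-y->I F-x->I F-y->I G-x->G G-y->H H-x->G H-y->I I-x->I I-y->I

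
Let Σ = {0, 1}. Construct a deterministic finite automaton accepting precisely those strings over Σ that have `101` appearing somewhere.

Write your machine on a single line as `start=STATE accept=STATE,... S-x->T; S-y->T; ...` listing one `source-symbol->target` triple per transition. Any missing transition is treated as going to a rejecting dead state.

start=q0; accept=q3; q0-0->q0; q0-1->q1; q1-0->q2; q1-1->q1; q2-0->q0; q2-1->q3; q3-0->q3; q3-1->q3

States q0..q2 record the length of the longest prefix of `101` that matches the current input suffix. Reaching q3 means `101` has been seen, and we stay there forever. Accept from q3.
With 4 states:
        0   1  
>  q0   q0  q1 
   q1   q2  q1 
   q2   q0  q3 
 * q3   q3  q3 
(> = start, * = accepting)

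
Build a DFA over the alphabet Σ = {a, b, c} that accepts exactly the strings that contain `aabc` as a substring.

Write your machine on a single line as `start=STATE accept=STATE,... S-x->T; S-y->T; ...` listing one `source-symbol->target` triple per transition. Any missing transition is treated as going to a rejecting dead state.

start=q0; accept=q4; q0-a->q1; q0-b->q0; q0-c->q0; q1-a->q2; q1-b->q0; q1-c->q0; q2-a->q2; q2-b->q3; q2-c->q0; q3-a->q1; q3-b->q0; q3-c->q4; q4-a->q4; q4-b->q4; q4-c->q4

States q0..q3 record the length of the longest prefix of `aabc` that matches the current input suffix. Reaching q4 means `aabc` has been seen, and we stay there forever. Accept from q4.
        a   b   c  
>  q0   q1  q0  q0 
   q1   q2  q0  q0 
   q2   q2  q3  q0 
   q3   q1  q0  q4 
 * q4   q4  q4  q4 
(> = start, * = accepting)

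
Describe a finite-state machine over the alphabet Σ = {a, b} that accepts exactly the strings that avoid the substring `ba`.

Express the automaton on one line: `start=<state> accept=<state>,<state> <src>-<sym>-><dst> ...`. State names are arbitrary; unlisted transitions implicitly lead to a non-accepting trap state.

Track partial matches of the forbidden pattern `ba`. State s2 is a dead state reached once `ba` has occurred; every other state accepts. s0 means no part of `ba` is currently matched.
A 3-state machine:
        a   b  
>* s0   s0  s1 
 * s1   s2  s1 
   s2   s2  s2 
(> = start, * = accepting)

start=s0 accept=s0,s1 s0-a->s0 s0-b->s1 s1-a->s2 s1-b->s1 s2-a->s2 s2-b->s2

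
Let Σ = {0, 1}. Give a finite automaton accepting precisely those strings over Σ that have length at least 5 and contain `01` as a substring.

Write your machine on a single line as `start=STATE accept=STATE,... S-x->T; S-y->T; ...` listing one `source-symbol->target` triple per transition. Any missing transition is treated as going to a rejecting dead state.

Run two small machines in parallel and take their product. One (7 states) tracks the input length, saturating at 6; the other (3 states) tracks whether and how much of `01` has been seen. Each combined state is a pair, one component from each; accept when both components accept. After merging equivalent states the machine shrinks.
With 12 states:
          0    1  
>  q0     q1   q2 
   q1     q3   q4 
   q2     q3   q5 
   q3     q6   q7 
   q4     q7   q7 
   q5     q6   q8 
   q6     q9  q10 
   q7    q10  q10 
   q8     q9   q8 
   q9     q9  q11 
   q10   q11  q11 
 * q11   q11  q11 
(> = start, * = accepting)

start=q0; accept=q11; q0-0->q1; q0-1->q2; q1-0->q3; q1-1->q4; q2-0->q3; q2-1->q5; q3-0->q6; q3-1->q7; q4-0->q7; q4-1->q7; q5-0->q6; q5-1->q8; q6-0->q9; q6-1->q10; q7-0->q10; q7-1->q10; q8-0->q9; q8-1->q8; q9-0->q9; q9-1->q11; q10-0->q11; q10-1->q11; q11-0->q11; q11-1->q11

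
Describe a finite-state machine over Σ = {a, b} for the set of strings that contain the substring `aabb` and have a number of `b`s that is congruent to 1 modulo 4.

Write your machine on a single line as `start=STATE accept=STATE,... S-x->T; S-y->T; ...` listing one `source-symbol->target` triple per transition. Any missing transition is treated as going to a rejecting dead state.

start=S0; accept=S19; S0-a->S1; S0-b->S2; S1-a->S3; S1-b->S2; S2-a->S4; S2-b->S5; S3-a->S3; S3-b->S6; S4-a->S7; S4-b->S5; S5-a->S8; S5-b->S9; S6-a->S4; S6-b->S10; S7-a->S7; S7-b->S11; S8-a->S12; S8-b->S9; S9-a->S13; S9-b->S0; S10-a->S10; S10-b->S14; S11-a->S8; S11-b->S14; S12-a->S12; S12-b->S15; S13-a->S16; S13-b->S0; S14-a->S14; S14-b->S17; S15-a->S13; S15-b->S17; S16-a->S16; S16-b->S18; S17-a->S17; S17-b->S19; S18-a->S1; S18-b->S19; S19-a->S19; S19-b->S10

Run two small machines in parallel and take their product. The first has 5 states tracking whether and how much of `aabb` has been seen; the second has 4 states tracking the count of `b`s modulo 4. A product state is a pair (one from each), accepting exactly when both do.
With 20 states:
          a    b  
>  S0     S1   S2 
   S1     S3   S2 
   S2     S4   S5 
   S3     S3   S6 
   S4     S7   S5 
   S5     S8   S9 
   S6     S4  S10 
   S7     S7  S11 
   S8    S12   S9 
   S9    S13   S0 
   S10   S10  S14 
   S11    S8  S14 
   S12   S12  S15 
   S13   S16   S0 
   S14   S14  S17 
   S15   S13  S17 
   S16   S16  S18 
   S17   S17  S19 
   S18    S1  S19 
 * S19   S19  S10 
(> = start, * = accepting)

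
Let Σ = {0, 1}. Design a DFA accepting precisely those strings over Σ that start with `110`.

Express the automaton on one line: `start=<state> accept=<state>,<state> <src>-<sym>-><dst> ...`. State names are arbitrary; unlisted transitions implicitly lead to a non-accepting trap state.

Check the first 3 symbols one by one: s0 through s2 record how many have matched `110` so far; any wrong symbol goes to the dead state s4. After all 3 match we enter the accepting sink s3.
5 states suffice.
        0   1  
>  s0   s4  s1 
   s1   s4  s2 
   s2   s3  s4 
 * s3   s3  s3 
   s4   s4  s4 
(> = start, * = accepting)

start=s0 accept=s3 s0-0->s4 s0-1->s1 s1-0->s4 s1-1->s2 s2-0->s3 s2-1->s4 s3-0->s3 s3-1->s3 s4-0->s4 s4-1->s4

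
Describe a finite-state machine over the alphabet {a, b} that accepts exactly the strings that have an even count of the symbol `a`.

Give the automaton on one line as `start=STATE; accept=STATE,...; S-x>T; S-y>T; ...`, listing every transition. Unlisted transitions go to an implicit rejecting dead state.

start=s0; accept=s0; s0-a>s1; s0-b>s0; s1-a>s0; s1-b>s1

The only thing that matters is how many `a`s have appeared, reduced mod 2. Use one state per residue: s0 for 0, …, s1 for 1. Reading `a` moves to the next residue; anything else stays put. s0 is accepting.
        a   b  
>* s0   s1  s0 
   s1   s0  s1 
(> = start, * = accepting)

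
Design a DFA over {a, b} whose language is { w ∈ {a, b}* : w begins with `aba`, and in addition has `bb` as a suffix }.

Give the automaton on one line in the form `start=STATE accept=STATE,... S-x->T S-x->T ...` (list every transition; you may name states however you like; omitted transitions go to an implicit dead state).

start=s0 accept=s6 s0-a->s1 s0-b->s2 s1-a->s2 s1-b->s3 s2-a->s2 s2-b->s2 s3-a->s4 s3-b->s2 s4-a->s4 s4-b->s5 s5-a->s4 s5-b->s6 s6-a->s4 s6-b->s6

Handle the two conditions separately and then intersect. The first has 5 states tracking whether the input so far still matches the prefix `aba`; the second has 3 states tracking how much of the suffix `bb` has currently been matched. A product state is a pair (one from each), accepting exactly when both do. After merging equivalent states the machine shrinks.
7 states suffice.
        a   b  
>  s0   s1  s2 
   s1   s2  s3 
   s2   s2  s2 
   s3   s4  s2 
   s4   s4  s5 
   s5   s4  s6 
 * s6   s4  s6 
(> = start, * = accepting)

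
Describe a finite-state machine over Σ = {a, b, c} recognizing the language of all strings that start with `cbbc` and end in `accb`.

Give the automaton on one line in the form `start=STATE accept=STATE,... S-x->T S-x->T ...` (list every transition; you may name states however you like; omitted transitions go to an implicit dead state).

Build one automaton per condition and run them in lockstep. One (6 states) tracks whether the input so far still matches the prefix `cbbc`; the other (5 states) tracks how much of the suffix `accb` has currently been matched. Each combined state is a pair, one component from each; accept when both components accept. Equivalent product states are then merged.
With 10 states:
        a   b   c  
>  q0   q1  q1  q2 
   q1   q1  q1  q1 
   q2   q1  q3  q1 
   q3   q1  q4  q1 
   q4   q1  q1  q5 
   q5   q6  q5  q5 
   q6   q6  q5  q7 
   q7   q6  q5  q8 
   q8   q6  q9  q5 
 * q9   q6  q5  q5 
(> = start, * = accepting)

start=q0 accept=q9 q0-a->q1 q0-b->q1 q0-c->q2 q1-a->q1 q1-b->q1 q1-c->q1 q2-a->q1 q2-b->q3 q2-c->q1 q3-a->q1 q3-b->q4 q3-c->q1 q4-a->q1 q4-b->q1 q4-c->q5 q5-a->q6 q5-b->q5 q5-c->q5 q6-a->q6 q6-b->q5 q6-c->q7 q7-a->q6 q7-b->q5 q7-c->q8 q8-a->q6 q8-b->q9 q8-c->q5 q9-a->q6 q9-b->q5 q9-c->q5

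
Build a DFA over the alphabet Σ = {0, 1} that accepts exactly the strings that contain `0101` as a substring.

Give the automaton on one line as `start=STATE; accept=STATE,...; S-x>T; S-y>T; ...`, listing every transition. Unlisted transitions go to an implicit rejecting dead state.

States s0..s3 record the length of the longest prefix of `0101` that matches the current input suffix. Reaching s4 means `0101` has been seen, and we stay there forever. Accept from s4.
        0   1  
>  s0   s1  s0 
   s1   s1  s2 
   s2   s3  s0 
   s3   s1  s4 
 * s4   s4  s4 
(> = start, * = accepting)

start=s0; accept=s4; s0-0>s1; s0-1>s0; s1-0>s1; s1-1>s2; s2-0>s3; s2-1>s0; s3-0>s1; s3-1>s4; s4-0>s4; s4-1>s4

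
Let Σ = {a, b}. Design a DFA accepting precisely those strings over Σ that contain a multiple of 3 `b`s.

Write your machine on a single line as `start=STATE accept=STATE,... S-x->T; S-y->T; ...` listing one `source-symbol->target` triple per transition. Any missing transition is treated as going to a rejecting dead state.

Keep the running count of `b`s modulo 3: each `b` advances along the cycle q0 → q1 → q2 → q0 while other symbols loop. Accept at q0.
With 3 states:
        a   b  
>* q0   q0  q1 
   q1   q1  q2 
   q2   q2  q0 
(> = start, * = accepting)

start=q0; accept=q0; q0-a->q0; q0-b->q1; q1-a->q1; q1-b->q2; q2-a->q2; q2-b->q0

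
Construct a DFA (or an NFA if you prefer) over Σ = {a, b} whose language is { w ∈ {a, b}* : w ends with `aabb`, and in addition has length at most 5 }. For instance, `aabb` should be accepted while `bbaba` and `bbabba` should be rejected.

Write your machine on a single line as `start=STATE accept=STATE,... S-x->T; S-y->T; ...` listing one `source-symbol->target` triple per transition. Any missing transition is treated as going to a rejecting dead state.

start=q0; accept=q8; q0-a->q1; q0-b->q2; q1-a->q3; q1-b->q4; q2-a->q5; q2-b->q4; q3-a->q6; q3-b->q7; q4-a->q4; q4-b->q4; q5-a->q6; q5-b->q4; q6-a->q4; q6-b->q7; q7-a->q4; q7-b->q8; q8-a->q4; q8-b->q4

Run two small machines in parallel and take their product. One (5 states) tracks how much of the suffix `aabb` has currently been matched; the other (7 states) tracks the input length, saturating at 6. Each combined state is a pair, one component from each; accept when both components accept. Equivalent product states are then merged.
        a   b  
>  q0   q1  q2 
   q1   q3  q4 
   q2   q5  q4 
   q3   q6  q7 
   q4   q4  q4 
   q5   q6  q4 
   q6   q4  q7 
   q7   q4  q8 
 * q8   q4  q4 
(> = start, * = accepting)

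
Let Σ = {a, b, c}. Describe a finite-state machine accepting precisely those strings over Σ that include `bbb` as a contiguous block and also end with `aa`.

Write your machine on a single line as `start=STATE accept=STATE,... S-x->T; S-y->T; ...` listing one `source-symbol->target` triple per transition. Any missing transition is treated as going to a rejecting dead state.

Build one automaton per condition and run them in lockstep. One (4 states) tracks whether and how much of `bbb` has been seen; the other (3 states) tracks how much of the suffix `aa` has currently been matched. Each combined state is a pair, one component from each; accept when both components accept. After merging equivalent states the machine shrinks.
6 states suffice.
        a   b   c  
>  q0   q0  q1  q0 
   q1   q0  q2  q0 
   q2   q0  q3  q0 
   q3   q4  q3  q3 
   q4   q5  q3  q3 
 * q5   q5  q3  q3 
(> = start, * = accepting)

start=q0; accept=q5; q0-a->q0; q0-b->q1; q0-c->q0; q1-a->q0; q1-b->q2; q1-c->q0; q2-a->q0; q2-b->q3; q2-c->q0; q3-a->q4; q3-b->q3; q3-c->q3; q4-a->q5; q4-b->q3; q4-c->q3; q5-a->q5; q5-b->q3; q5-c->q3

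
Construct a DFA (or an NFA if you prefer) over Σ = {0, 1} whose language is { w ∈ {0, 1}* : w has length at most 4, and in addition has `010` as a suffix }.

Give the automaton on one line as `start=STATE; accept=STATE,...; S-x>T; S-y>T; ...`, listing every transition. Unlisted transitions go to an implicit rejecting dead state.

Build one automaton per condition and run them in lockstep. One (6 states) tracks the input length, saturating at 5; the other (4 states) tracks how much of the suffix `010` has currently been matched. Each combined state is a pair, one component from each; accept when both components accept.
18 states suffice.
          0    1  
>  s0     s1   s2 
   s1     s3   s4 
   s2     s3   s5 
   s3     s6   s7 
   s4     s8   s9 
   s5     s6   s9 
   s6    s10  s11 
   s7    s12  s13 
 * s8    s10  s11 
   s9    s10  s13 
   s10   s14  s15 
   s11   s16  s17 
 * s12   s14  s15 
   s13   s14  s17 
   s14   s14  s15 
   s15   s16  s17 
   s16   s14  s15 
   s17   s14  s17 
(> = start, * = accepting)

start=s0; accept=s8,s12; s0-0>s1; s0-1>s2; s1-0>s3; s1-1>s4; s2-0>s3; s2-1>s5; s3-0>s6; s3-1>s7; s4-0>s8; s4-1>s9; s5-0>s6; s5-1>s9; s6-0>s10; s6-1>s11; s7-0>s12; s7-1>s13; s8-0>s10; s8-1>s11; s9-0>s10; s9-1>s13; s10-0>s14; s10-1>s15; s11-0>s16; s11-1>s17; s12-0>s14; s12-1>s15; s13-0>s14; s13-1>s17; s14-0>s14; s14-1>s15; s15-0>s16; s15-1>s17; s16-0>s14; s16-1>s15; s17-0>s14; s17-1>s17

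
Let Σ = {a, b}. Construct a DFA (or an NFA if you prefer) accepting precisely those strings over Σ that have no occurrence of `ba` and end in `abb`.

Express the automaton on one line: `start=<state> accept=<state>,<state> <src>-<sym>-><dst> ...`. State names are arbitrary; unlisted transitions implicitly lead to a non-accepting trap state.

Build one automaton per condition and run them in lockstep. One (3 states) tracks partial matches of the forbidden pattern `ba`; the other (4 states) tracks how much of the suffix `abb` has currently been matched. Each combined state is a pair, one component from each; accept when both components accept. Equivalent product states are then merged.
        a   b  
>  s0   s1  s2 
   s1   s1  s3 
   s2   s2  s2 
   s3   s2  s4 
 * s4   s2  s2 
(> = start, * = accepting)

start=s0 accept=s4 s0-a->s1 s0-b->s2 s1-a->s1 s1-b->s3 s2-a->s2 s2-b->s2 s3-a->s2 s3-b->s4 s4-a->s2 s4-b->s2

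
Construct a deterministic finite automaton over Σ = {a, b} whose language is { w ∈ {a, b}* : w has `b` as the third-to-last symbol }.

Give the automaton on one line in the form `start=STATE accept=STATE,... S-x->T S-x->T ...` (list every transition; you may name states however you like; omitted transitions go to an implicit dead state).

Because acceptance depends on a position counted from the end, the machine has to buffer the most recent 3 symbols. Make each state the string of the last up-to-3 symbols read; on input `x` shift the window left and append `x`. Accept when the buffered window has length 3 and begins with `b`.
With 15 states:
          a    b  
>  S0     S1   S2 
   S1     S3   S4 
   S2     S5   S6 
   S3     S7   S8 
   S4     S9  S10 
   S5    S11  S12 
   S6    S13  S14 
   S7     S7   S8 
   S8     S9  S10 
   S9    S11  S12 
   S10   S13  S14 
 * S11    S7   S8 
 * S12    S9  S10 
 * S13   S11  S12 
 * S14   S13  S14 
(> = start, * = accepting)

start=S0 accept=S11,S12,S13,S14 S0-a->S1 S0-b->S2 S1-a->S3 S1-b->S4 S2-a->S5 S2-b->S6 S3-a->S7 S3-b->S8 S4-a->S9 S4-b->S10 S5-a->S11 S5-b->S12 S6-a->S13 S6-b->S14 S7-a->S7 S7-b->S8 S8-a->S9 S8-b->S10 S9-a->S11 S9-b->S12 S10-a->S13 S10-b->S14 S11-a->S7 S11-b->S8 S12-a->S9 S12-b->S10 S13-a->S11 S13-b->S12 S14-a->S13 S14-b->S14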